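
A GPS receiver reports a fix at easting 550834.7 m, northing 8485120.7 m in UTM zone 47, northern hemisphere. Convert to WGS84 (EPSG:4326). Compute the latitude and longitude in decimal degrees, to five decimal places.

lat 76.44000°, lon 100.94260°

Zone 47N: λ₀ = 99°, k₀ = 0.9996, false easting 500000 m.
Meridian distance M = (N − FN)/k₀ = 8488516.1 m.
Inverse transverse Mercator on WGS84 gives φ = 76.43999970°, λ = 100.94260052°.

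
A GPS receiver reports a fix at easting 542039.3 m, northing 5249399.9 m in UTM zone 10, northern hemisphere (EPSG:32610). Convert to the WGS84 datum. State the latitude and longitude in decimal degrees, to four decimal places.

Zone 10N: λ₀ = -123°, k₀ = 0.9996, false easting 500000 m.
Meridian distance M = (N − FN)/k₀ = 5251500.5 m.
Inverse transverse Mercator on WGS84 gives φ = 47.39669988°, λ = -122.44289984°.

lat 47.3967°, lon -122.4429°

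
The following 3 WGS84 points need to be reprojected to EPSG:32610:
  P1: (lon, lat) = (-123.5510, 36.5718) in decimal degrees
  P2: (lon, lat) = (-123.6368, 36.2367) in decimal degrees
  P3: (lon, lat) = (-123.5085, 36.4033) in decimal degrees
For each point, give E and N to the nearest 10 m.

UTM zone 10N: λ₀ = -123°, k₀ = 0.9996.
P1 (36.5718°, -123.5510°) → (450700.424, 4047513.712) m.
P2 (36.2367°, -123.6368°) → (442778.371, 4010390.437) m.
P3 (36.4033°, -123.5085°) → (454404.410, 4028801.906) m.

P1: E 450700 m, N 4047510 m; P2: E 442780 m, N 4010390 m; P3: E 454400 m, N 4028800 m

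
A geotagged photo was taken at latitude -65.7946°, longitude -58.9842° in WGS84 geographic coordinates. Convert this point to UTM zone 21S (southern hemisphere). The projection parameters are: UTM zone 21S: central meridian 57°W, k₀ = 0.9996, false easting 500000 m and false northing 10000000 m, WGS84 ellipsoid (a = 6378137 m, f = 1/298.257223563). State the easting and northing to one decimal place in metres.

E 409232.3 m, N 2701550.4 m

Zone 21 central meridian λ₀ = 6×21 − 183 = -57°; Δλ = -1.9842°.
Transverse Mercator on WGS84 with k₀ = 0.9996 gives E = 409232.297 m, N = 2701550.422 m.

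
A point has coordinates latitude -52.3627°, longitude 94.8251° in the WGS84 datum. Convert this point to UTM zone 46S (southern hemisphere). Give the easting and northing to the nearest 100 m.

Zone 46 central meridian λ₀ = 6×46 − 183 = 93°; Δλ = +1.8251°.
Transverse Mercator on WGS84 with k₀ = 0.9996 gives E = 624273.655 m, N = 4197052.383 m.

E 624300 m, N 4197100 m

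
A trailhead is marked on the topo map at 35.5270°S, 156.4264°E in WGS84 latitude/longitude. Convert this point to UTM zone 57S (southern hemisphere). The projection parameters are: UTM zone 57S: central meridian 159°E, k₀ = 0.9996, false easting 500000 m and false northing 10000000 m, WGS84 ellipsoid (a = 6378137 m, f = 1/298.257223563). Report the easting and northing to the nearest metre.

Zone 57 central meridian λ₀ = 6×57 − 183 = 159°; Δλ = -2.5736°.
Transverse Mercator on WGS84 with k₀ = 0.9996 gives E = 266644.679 m, N = 6065465.472 m.

E 266645 m, N 6065465 m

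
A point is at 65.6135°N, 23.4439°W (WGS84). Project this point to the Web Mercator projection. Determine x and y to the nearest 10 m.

Web Mercator is spherical with R = a = 6378137 m.
x = R·λ = 6378137 × -0.409173245 = -2609763.010 m.
y = R·ln tan(π/4 + φ/2) = 6378137 × 1.532086488 = 9771857.516 m.

x -2609760 m, y 9771860 m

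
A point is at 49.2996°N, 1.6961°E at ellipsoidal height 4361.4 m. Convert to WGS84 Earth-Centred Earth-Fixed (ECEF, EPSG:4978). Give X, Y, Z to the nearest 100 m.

WGS84: a = 6378137 m, e² = 0.006694380; N(φ) = a/√(1−e²sin²φ) = 6390442.997 m.
X = (N+h)·cosφ·cosλ = 4168248.581 m; Y = (N+h)·cosφ·sinλ = 123426.757 m; Z = (N(1−e²)+h)·sinφ = 4815658.841 m.

X 4168200 m, Y 123400 m, Z 4815700 m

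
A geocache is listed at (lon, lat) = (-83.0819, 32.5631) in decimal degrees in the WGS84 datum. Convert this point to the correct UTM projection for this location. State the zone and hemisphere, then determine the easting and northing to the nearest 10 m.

Longitude -83.0819° lies in the 6° band [-84°, -78°), giving zone 17; latitude is north of the equator, so 17N.
Zone 17 central meridian λ₀ = 6×17 − 183 = -81°; Δλ = -2.0819°.
Transverse Mercator on WGS84 with k₀ = 0.9996 gives E = 304546.490 m, N = 3604765.624 m.

Zone 17N: E 304550 m, N 3604770 m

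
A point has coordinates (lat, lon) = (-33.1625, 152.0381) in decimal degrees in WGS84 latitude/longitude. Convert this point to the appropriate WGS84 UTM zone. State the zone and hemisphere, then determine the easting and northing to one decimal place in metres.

Zone 56S: E 410306.7 m, N 6330286.2 m

Longitude 152.0381° lies in the 6° band [150°, 156°), giving zone 56; latitude is south of the equator, so 56S.
Zone 56 central meridian λ₀ = 6×56 − 183 = 153°; Δλ = -0.9619°.
Transverse Mercator on WGS84 with k₀ = 0.9996 gives E = 410306.685 m, N = 6330286.184 m.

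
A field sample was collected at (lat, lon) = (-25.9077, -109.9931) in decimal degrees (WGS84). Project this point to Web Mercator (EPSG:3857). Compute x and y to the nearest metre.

Web Mercator is spherical with R = a = 6378137 m.
x = R·λ = 6378137 × -1.919741749 = -12244375.883 m.
y = R·ln tan(π/4 + φ/2) = 6378137 × -0.468421057 = -2987653.677 m.

x -12244376 m, y -2987654 m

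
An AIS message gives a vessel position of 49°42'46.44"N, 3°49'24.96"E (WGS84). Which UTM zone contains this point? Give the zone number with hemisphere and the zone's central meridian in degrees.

UTM zone = ⌊(λ + 180)/6⌋ + 1; 3.8236° ∈ [0°, 6°) → zone 31.
Hemisphere: N (φ ≥ 0).
Central meridian λ₀ = 6×31 − 183 = 3°.

Zone 31N, central meridian 3°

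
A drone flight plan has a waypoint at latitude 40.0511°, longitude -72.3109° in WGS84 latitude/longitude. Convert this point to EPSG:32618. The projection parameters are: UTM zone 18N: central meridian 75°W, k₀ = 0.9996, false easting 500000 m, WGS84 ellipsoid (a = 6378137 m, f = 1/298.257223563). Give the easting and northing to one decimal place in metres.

Zone 18 central meridian λ₀ = 6×18 − 183 = -75°; Δλ = +2.6891°.
Transverse Mercator on WGS84 with k₀ = 0.9996 gives E = 729384.219 m, N = 4436893.986 m.

E 729384.2 m, N 4436894.0 m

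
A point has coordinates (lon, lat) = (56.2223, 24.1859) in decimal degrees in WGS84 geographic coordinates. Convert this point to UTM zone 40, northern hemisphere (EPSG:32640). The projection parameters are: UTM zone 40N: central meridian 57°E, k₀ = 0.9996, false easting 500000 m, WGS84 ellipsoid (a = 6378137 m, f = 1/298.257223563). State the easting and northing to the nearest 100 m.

E 421000 m, N 2675000 m

Zone 40 central meridian λ₀ = 6×40 − 183 = 57°; Δλ = -0.7777°.
Transverse Mercator on WGS84 with k₀ = 0.9996 gives E = 421011.718 m, N = 2675028.142 m.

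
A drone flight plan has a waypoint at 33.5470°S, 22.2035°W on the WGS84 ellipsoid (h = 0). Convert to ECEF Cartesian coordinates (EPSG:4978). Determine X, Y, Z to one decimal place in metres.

X 4926611.0 m, Y -2010863.8 m, Z -3504680.1 m

WGS84: a = 6378137 m, e² = 0.006694380; N(φ) = a/√(1−e²sin²φ) = 6384666.730 m.
X = (N+h)·cosφ·cosλ = 4926611.002 m; Y = (N+h)·cosφ·sinλ = -2010863.787 m; Z = (N(1−e²)+h)·sinφ = -3504680.112 m.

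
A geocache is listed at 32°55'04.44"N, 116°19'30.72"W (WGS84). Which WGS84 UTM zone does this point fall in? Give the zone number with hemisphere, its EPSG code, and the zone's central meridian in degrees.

Zone 11N (EPSG:32611), central meridian -117°

UTM zone = ⌊(λ + 180)/6⌋ + 1; -116.3252° ∈ [-120°, -114°) → zone 11.
Hemisphere: N (φ ≥ 0).
Central meridian λ₀ = 6×11 − 183 = -117°.
EPSG code: 32611.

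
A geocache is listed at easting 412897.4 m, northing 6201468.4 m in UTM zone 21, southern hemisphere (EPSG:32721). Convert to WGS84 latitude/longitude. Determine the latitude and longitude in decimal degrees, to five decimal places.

Zone 21S: λ₀ = -57°, k₀ = 0.9996, false easting 500000 m, false northing 10000000 m.
Meridian distance M = (N − FN)/k₀ = -3800051.6 m.
Inverse transverse Mercator on WGS84 gives φ = -34.32440010°, λ = -57.94679990°.

lat -34.32440°, lon -57.94680°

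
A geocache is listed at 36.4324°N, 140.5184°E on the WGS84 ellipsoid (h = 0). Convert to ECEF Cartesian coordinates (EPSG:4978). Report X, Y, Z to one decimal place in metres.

X -3965386.6 m, Y 3266674.2 m, Z 3766901.9 m

WGS84: a = 6378137 m, e² = 0.006694380; N(φ) = a/√(1−e²sin²φ) = 6385679.801 m.
X = (N+h)·cosφ·cosλ = -3965386.613 m; Y = (N+h)·cosφ·sinλ = 3266674.242 m; Z = (N(1−e²)+h)·sinφ = 3766901.854 m.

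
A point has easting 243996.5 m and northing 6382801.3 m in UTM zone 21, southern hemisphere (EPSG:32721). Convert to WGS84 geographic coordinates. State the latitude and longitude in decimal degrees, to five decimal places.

Zone 21S: λ₀ = -57°, k₀ = 0.9996, false easting 500000 m, false northing 10000000 m.
Meridian distance M = (N − FN)/k₀ = -3618646.2 m.
Inverse transverse Mercator on WGS84 gives φ = -32.66280036°, λ = -59.72970007°.

lat -32.66280°, lon -59.72970°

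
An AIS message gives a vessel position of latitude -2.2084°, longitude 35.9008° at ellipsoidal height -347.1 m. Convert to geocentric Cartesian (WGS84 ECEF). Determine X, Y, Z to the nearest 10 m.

WGS84: a = 6378137 m, e² = 0.006694380; N(φ) = a/√(1−e²sin²φ) = 6378168.701 m.
X = (N+h)·cosφ·cosλ = 5162411.766 m; Y = (N+h)·cosφ·sinλ = 3737072.748 m; Z = (N(1−e²)+h)·sinφ = -244119.610 m.

X 5162410 m, Y 3737070 m, Z -244120 m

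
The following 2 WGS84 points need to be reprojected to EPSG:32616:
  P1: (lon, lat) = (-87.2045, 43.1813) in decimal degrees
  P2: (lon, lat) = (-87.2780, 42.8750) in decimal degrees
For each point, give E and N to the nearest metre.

UTM zone 16N: λ₀ = -87°, k₀ = 0.9996.
P1 (43.1813°, -87.2045°) → (483380.631, 4780968.469) m.
P2 (42.8750°, -87.2780°) → (477294.793, 4746971.390) m.

P1: E 483381 m, N 4780968 m; P2: E 477295 m, N 4746971 m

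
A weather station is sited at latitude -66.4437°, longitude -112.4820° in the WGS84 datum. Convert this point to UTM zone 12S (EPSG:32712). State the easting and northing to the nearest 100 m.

E 433900 m, N 2629800 m

Zone 12 central meridian λ₀ = 6×12 − 183 = -111°; Δλ = -1.4820°.
Transverse Mercator on WGS84 with k₀ = 0.9996 gives E = 433912.784 m, N = 2629848.932 m.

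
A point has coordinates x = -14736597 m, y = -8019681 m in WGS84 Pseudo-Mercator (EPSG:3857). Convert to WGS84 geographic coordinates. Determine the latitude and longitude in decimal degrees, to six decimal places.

lat -58.248402°, lon -132.381103°

R = 6378137 m. λ = x/R = -132.38110321°.
φ = 2·arctan(exp(y/R)) − 90° = 2·arctan(0.28440) − 90° = -58.24840168°.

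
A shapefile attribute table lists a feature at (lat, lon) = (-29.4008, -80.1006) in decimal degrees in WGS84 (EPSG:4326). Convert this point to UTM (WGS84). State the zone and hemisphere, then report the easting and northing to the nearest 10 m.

Zone 17S: E 587260 m, N 6747270 m

Longitude -80.1006° lies in the 6° band [-84°, -78°), giving zone 17; latitude is south of the equator, so 17S.
Zone 17 central meridian λ₀ = 6×17 − 183 = -81°; Δλ = +0.8994°.
Transverse Mercator on WGS84 with k₀ = 0.9996 gives E = 587263.293 m, N = 6747271.600 m.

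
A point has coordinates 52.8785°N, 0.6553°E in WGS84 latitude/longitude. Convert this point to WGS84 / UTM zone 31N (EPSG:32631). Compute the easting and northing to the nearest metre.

Zone 31 central meridian λ₀ = 6×31 − 183 = 3°; Δλ = -2.3447°.
Transverse Mercator on WGS84 with k₀ = 0.9996 gives E = 342216.871 m, N = 5861329.652 m.

E 342217 m, N 5861330 m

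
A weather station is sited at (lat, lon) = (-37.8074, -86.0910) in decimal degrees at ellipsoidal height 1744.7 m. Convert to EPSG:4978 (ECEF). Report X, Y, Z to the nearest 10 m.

WGS84: a = 6378137 m, e² = 0.006694380; N(φ) = a/√(1−e²sin²φ) = 6386174.637 m.
X = (N+h)·cosφ·cosλ = 344060.075 m; Y = (N+h)·cosφ·sinλ = -5035199.485 m; Z = (N(1−e²)+h)·sinφ = -3889645.641 m.

X 344060 m, Y -5035200 m, Z -3889650 m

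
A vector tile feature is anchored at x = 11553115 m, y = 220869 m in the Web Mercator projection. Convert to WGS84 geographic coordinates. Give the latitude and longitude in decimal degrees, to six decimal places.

lat 1.983704°, lon 103.783398°

R = 6378137 m. λ = x/R = 103.78339784°.
φ = 2·arctan(exp(y/R)) − 90° = 2·arctan(1.03524) − 90° = 1.98370356°.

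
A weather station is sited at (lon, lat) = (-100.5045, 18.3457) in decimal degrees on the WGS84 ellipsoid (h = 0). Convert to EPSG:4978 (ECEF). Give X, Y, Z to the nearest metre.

X -1104081 m, Y -5954480 m, Z 1994739 m

WGS84: a = 6378137 m, e² = 0.006694380; N(φ) = a/√(1−e²sin²φ) = 6380253.025 m.
X = (N+h)·cosφ·cosλ = -1104081.444 m; Y = (N+h)·cosφ·sinλ = -5954480.389 m; Z = (N(1−e²)+h)·sinφ = 1994738.759 m.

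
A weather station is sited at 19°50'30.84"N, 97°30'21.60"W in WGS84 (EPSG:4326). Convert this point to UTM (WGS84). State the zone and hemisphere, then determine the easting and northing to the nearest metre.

Longitude -97.5060° lies in the 6° band [-102°, -96°), giving zone 14; latitude is north of the equator, so 14N.
Zone 14 central meridian λ₀ = 6×14 − 183 = -99°; Δλ = +1.4940°.
Transverse Mercator on WGS84 with k₀ = 0.9996 gives E = 656449.382 m, N = 2194678.562 m.

Zone 14N: E 656449 m, N 2194679 m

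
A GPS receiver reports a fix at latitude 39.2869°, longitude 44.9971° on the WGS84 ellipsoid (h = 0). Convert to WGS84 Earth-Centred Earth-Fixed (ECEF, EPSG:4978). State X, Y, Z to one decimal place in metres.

X 3495561.9 m, Y 3495208.1 m, Z 4017019.7 m

WGS84: a = 6378137 m, e² = 0.006694380; N(φ) = a/√(1−e²sin²φ) = 6386714.026 m.
X = (N+h)·cosφ·cosλ = 3495561.921 m; Y = (N+h)·cosφ·sinλ = 3495208.087 m; Z = (N(1−e²)+h)·sinφ = 4017019.709 m.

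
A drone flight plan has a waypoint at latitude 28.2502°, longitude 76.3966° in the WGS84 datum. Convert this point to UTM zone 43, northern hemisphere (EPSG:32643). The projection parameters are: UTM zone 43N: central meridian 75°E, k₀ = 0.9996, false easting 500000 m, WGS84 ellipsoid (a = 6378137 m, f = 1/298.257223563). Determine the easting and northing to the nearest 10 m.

Zone 43 central meridian λ₀ = 6×43 − 183 = 75°; Δλ = +1.3966°.
Transverse Mercator on WGS84 with k₀ = 0.9996 gives E = 637006.304 m, N = 3125709.259 m.

E 637010 m, N 3125710 m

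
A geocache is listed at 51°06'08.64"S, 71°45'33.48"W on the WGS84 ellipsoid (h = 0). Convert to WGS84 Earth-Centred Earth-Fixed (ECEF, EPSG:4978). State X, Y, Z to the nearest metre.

WGS84: a = 6378137 m, e² = 0.006694380; N(φ) = a/√(1−e²sin²φ) = 6391107.520 m.
X = (N+h)·cosφ·cosλ = 1256161.278 m; Y = (N+h)·cosφ·sinλ = -3811509.006 m; Z = (N(1−e²)+h)·sinφ = -4940705.875 m.

X 1256161 m, Y -3811509 m, Z -4940706 m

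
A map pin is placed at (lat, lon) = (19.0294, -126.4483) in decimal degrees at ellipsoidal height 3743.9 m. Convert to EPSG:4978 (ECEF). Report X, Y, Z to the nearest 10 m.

WGS84: a = 6378137 m, e² = 0.006694380; N(φ) = a/√(1−e²sin²φ) = 6380407.823 m.
X = (N+h)·cosφ·cosλ = -3585535.041 m; Y = (N+h)·cosφ·sinλ = -4854727.894 m; Z = (N(1−e²)+h)·sinφ = 2067646.952 m.

X -3585540 m, Y -4854730 m, Z 2067650 m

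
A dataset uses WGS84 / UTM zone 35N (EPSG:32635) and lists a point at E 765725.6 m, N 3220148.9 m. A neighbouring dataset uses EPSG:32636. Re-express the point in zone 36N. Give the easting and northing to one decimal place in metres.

UTM 35N → geographic: φ = 29.08200020°, λ = 29.72979971°.
UTM 36N (λ₀ = 33°) forward: E = 181642.605 m, N = 3221489.639 m.

E 181642.6 m, N 3221489.6 m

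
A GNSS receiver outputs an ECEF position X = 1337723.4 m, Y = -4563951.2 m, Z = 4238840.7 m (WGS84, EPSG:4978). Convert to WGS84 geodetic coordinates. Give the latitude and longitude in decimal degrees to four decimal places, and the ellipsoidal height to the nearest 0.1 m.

lat 41.9008°, lon -73.6638°, h 2143.4 m

λ = atan2(Y, X) = -73.66380028°; p = √(X²+Y²) = 4755959.9 m.
Bowring's method on WGS84 (a = 6378137 m, b = 6356752.314 m) gives φ = 41.90080058°, h = 2143.381 m.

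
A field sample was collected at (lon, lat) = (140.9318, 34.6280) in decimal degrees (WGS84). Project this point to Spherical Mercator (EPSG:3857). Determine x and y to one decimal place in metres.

x 15688456.2 m, y 4113442.0 m

Web Mercator is spherical with R = a = 6378137 m.
x = R·λ = 6378137 × 2.459723931 = 15688456.213 m.
y = R·ln tan(π/4 + φ/2) = 6378137 × 0.644928455 = 4113442.042 m.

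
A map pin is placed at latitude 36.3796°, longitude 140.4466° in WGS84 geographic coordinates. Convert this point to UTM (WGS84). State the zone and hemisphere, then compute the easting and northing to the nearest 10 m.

Longitude 140.4466° lies in the 6° band [138°, 144°), giving zone 54; latitude is north of the equator, so 54N.
Zone 54 central meridian λ₀ = 6×54 − 183 = 141°; Δλ = -0.5534°.
Transverse Mercator on WGS84 with k₀ = 0.9996 gives E = 450363.267 m, N = 4026195.162 m.

Zone 54N: E 450360 m, N 4026200 m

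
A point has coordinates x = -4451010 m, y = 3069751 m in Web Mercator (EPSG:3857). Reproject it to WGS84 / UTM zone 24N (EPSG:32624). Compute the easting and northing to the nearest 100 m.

Web Mercator inverse (R = 6378137 m) → φ = 26.56919748°, λ = -39.98410313°.
UTM 24N forward: E = 401989.803 m, N = 2939097.854 m.

E 402000 m, N 2939100 m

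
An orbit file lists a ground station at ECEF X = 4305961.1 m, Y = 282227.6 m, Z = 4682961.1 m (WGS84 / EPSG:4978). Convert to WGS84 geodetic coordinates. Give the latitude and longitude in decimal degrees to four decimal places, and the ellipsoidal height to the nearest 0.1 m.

lat 47.5321°, lon 3.7500°, h 1427.5 m

λ = atan2(Y, X) = 3.74999998°; p = √(X²+Y²) = 4315200.3 m.
Bowring's method on WGS84 (a = 6378137 m, b = 6356752.314 m) gives φ = 47.53209989°, h = 1427.469 m.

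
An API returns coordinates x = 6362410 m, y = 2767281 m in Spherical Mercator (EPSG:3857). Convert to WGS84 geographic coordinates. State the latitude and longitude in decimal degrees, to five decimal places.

lat 24.11380°, lon 57.15450°

R = 6378137 m. λ = x/R = 57.15450147°.
φ = 2·arctan(exp(y/R)) − 90° = 2·arctan(1.54322) − 90° = 24.11379771°.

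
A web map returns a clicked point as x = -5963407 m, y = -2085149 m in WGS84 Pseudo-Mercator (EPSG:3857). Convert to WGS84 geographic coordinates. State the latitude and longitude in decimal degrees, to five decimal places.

lat -18.40620°, lon -53.57020°

R = 6378137 m. λ = x/R = -53.57019654°.
φ = 2·arctan(exp(y/R)) − 90° = 2·arctan(0.72114) − 90° = -18.40620184°.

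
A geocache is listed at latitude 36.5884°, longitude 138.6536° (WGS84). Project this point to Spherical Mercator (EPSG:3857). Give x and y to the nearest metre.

Web Mercator is spherical with R = a = 6378137 m.
x = R·λ = 6378137 × 2.419961840 = 15434848.149 m.
y = R·ln tan(π/4 + φ/2) = 6378137 × 0.687017117 = 4381889.294 m.

x 15434848 m, y 4381889 m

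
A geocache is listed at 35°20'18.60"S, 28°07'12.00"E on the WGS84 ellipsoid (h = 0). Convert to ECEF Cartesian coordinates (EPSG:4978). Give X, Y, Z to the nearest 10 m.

X 4593960 m, Y 2455010 m, Z -3668570 m

WGS84: a = 6378137 m, e² = 0.006694380; N(φ) = a/√(1−e²sin²φ) = 6385291.345 m.
X = (N+h)·cosφ·cosλ = 4593961.994 m; Y = (N+h)·cosφ·sinλ = 2455008.432 m; Z = (N(1−e²)+h)·sinφ = -3668565.893 m.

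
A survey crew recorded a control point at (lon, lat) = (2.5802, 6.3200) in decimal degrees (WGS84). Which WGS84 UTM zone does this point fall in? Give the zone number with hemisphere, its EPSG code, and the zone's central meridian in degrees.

Zone 31N (EPSG:32631), central meridian 3°

UTM zone = ⌊(λ + 180)/6⌋ + 1; 2.5802° ∈ [0°, 6°) → zone 31.
Hemisphere: N (φ ≥ 0).
Central meridian λ₀ = 6×31 − 183 = 3°.
EPSG code: 32631.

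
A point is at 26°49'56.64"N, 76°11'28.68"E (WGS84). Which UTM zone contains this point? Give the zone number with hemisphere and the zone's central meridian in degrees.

UTM zone = ⌊(λ + 180)/6⌋ + 1; 76.1913° ∈ [72°, 78°) → zone 43.
Hemisphere: N (φ ≥ 0).
Central meridian λ₀ = 6×43 − 183 = 75°.

Zone 43N, central meridian 75°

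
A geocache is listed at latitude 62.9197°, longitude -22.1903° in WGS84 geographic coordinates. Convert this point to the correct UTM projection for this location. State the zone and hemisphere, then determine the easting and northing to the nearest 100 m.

Longitude -22.1903° lies in the 6° band [-24°, -18°), giving zone 27; latitude is north of the equator, so 27N.
Zone 27 central meridian λ₀ = 6×27 − 183 = -21°; Δλ = -1.1903°.
Transverse Mercator on WGS84 with k₀ = 0.9996 gives E = 439545.261 m, N = 6977201.623 m.

Zone 27N: E 439500 m, N 6977200 m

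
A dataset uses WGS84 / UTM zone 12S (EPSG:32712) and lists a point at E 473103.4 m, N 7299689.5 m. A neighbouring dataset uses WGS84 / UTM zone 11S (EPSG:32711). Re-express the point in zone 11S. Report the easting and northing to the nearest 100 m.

E 1082000 m, N 7287600 m

UTM 12S → geographic: φ = -24.41599980°, λ = -111.26530037°.
UTM 11S (λ₀ = -117°) forward: E = 1082036.096 m, N = 7287647.879 m.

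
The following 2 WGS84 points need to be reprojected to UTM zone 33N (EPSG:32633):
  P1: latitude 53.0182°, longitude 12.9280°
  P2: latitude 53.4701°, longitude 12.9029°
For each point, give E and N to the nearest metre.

P1: E 361014 m, N 5876303 m; P2: E 360805 m, N 5926615 m

UTM zone 33N: λ₀ = 15°, k₀ = 0.9996.
P1 (53.0182°, 12.9280°) → (361014.139, 5876303.031) m.
P2 (53.4701°, 12.9029°) → (360805.278, 5926614.662) m.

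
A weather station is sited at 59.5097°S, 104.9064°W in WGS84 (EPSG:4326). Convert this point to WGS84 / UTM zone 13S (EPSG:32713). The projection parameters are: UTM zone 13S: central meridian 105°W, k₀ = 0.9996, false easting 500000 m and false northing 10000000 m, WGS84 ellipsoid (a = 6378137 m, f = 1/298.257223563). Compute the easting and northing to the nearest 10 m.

Zone 13 central meridian λ₀ = 6×13 − 183 = -105°; Δλ = +0.0936°.
Transverse Mercator on WGS84 with k₀ = 0.9996 gives E = 505297.846 m, N = 3403186.626 m.

E 505300 m, N 3403190 m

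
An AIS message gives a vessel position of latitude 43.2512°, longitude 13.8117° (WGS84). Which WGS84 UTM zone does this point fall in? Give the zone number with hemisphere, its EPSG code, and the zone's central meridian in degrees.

Zone 33N (EPSG:32633), central meridian 15°

UTM zone = ⌊(λ + 180)/6⌋ + 1; 13.8117° ∈ [12°, 18°) → zone 33.
Hemisphere: N (φ ≥ 0).
Central meridian λ₀ = 6×33 − 183 = 15°.
EPSG code: 32633.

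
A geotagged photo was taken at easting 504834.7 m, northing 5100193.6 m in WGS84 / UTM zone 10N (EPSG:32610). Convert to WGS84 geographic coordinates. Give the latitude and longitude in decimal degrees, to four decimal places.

lat 46.0553°, lon -122.9375°

Zone 10N: λ₀ = -123°, k₀ = 0.9996, false easting 500000 m.
Meridian distance M = (N − FN)/k₀ = 5102234.5 m.
Inverse transverse Mercator on WGS84 gives φ = 46.05529973°, λ = -122.93749995°.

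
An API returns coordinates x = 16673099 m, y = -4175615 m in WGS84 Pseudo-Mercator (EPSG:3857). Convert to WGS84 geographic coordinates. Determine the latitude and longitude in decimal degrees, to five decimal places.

R = 6378137 m. λ = x/R = 149.77699665°.
φ = 2·arctan(exp(y/R)) − 90° = 2·arctan(0.51961) − 90° = -35.08629880°.

lat -35.08630°, lon 149.77700°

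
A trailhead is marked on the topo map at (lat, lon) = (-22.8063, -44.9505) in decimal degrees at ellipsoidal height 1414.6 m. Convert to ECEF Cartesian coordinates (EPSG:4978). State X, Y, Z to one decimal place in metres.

X 4164039.9 m, Y -4156851.2 m, Z -2457507.9 m

WGS84: a = 6378137 m, e² = 0.006694380; N(φ) = a/√(1−e²sin²φ) = 6381347.018 m.
X = (N+h)·cosφ·cosλ = 4164039.933 m; Y = (N+h)·cosφ·sinλ = -4156851.197 m; Z = (N(1−e²)+h)·sinφ = -2457507.909 m.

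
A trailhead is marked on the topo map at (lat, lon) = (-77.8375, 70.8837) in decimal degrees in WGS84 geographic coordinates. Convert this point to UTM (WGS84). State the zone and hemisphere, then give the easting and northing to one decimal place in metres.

Zone 42S: E 544296.1 m, N 1359053.5 m

Longitude 70.8837° lies in the 6° band [66°, 72°), giving zone 42; latitude is south of the equator, so 42S.
Zone 42 central meridian λ₀ = 6×42 − 183 = 69°; Δλ = +1.8837°.
Transverse Mercator on WGS84 with k₀ = 0.9996 gives E = 544296.069 m, N = 1359053.513 m.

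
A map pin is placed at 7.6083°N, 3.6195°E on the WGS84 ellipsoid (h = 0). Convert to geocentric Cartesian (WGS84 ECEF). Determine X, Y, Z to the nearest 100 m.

X 6309700 m, Y 399100 m, Z 838900 m

WGS84: a = 6378137 m, e² = 0.006694380; N(φ) = a/√(1−e²sin²φ) = 6378511.273 m.
X = (N+h)·cosφ·cosλ = 6309746.023 m; Y = (N+h)·cosφ·sinλ = 399131.572 m; Z = (N(1−e²)+h)·sinφ = 838861.254 m.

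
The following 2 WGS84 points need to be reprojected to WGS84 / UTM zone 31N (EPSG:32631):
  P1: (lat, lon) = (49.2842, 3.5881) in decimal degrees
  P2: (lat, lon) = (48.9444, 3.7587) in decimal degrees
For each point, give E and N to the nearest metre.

P1: E 542770 m, N 5459216 m; P2: E 555555 m, N 5421552 m

UTM zone 31N: λ₀ = 3°, k₀ = 0.9996.
P1 (49.2842°, 3.5881°) → (542769.737, 5459216.102) m.
P2 (48.9444°, 3.7587°) → (555554.755, 5421552.396) m.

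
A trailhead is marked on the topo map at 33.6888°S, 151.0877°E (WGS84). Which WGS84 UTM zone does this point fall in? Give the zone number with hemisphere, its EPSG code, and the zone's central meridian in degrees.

Zone 56S (EPSG:32756), central meridian 153°

UTM zone = ⌊(λ + 180)/6⌋ + 1; 151.0877° ∈ [150°, 156°) → zone 56.
Hemisphere: S (φ < 0).
Central meridian λ₀ = 6×56 − 183 = 153°.
EPSG code: 32756.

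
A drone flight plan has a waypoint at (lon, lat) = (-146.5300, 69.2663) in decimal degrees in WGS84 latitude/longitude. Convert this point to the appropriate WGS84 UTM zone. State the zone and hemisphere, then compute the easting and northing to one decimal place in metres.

Zone 6N: E 518569.5 m, N 7684127.5 m

Longitude -146.5300° lies in the 6° band [-150°, -144°), giving zone 6; latitude is north of the equator, so 6N.
Zone 6 central meridian λ₀ = 6×6 − 183 = -147°; Δλ = +0.4700°.
Transverse Mercator on WGS84 with k₀ = 0.9996 gives E = 518569.525 m, N = 7684127.486 m.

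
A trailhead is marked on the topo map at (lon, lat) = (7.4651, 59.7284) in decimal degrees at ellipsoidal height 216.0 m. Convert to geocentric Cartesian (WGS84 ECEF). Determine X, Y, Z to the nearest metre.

WGS84: a = 6378137 m, e² = 0.006694380; N(φ) = a/√(1−e²sin²φ) = 6394120.629 m.
X = (N+h)·cosφ·cosλ = 3196061.735 m; Y = (N+h)·cosφ·sinλ = 418789.141 m; Z = (N(1−e²)+h)·sinφ = 5485472.154 m.

X 3196062 m, Y 418789 m, Z 5485472 m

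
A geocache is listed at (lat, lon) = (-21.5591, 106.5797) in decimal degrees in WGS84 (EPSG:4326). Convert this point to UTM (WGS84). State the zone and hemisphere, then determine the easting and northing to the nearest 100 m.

Zone 48S: E 663600 m, N 7615100 m

Longitude 106.5797° lies in the 6° band [102°, 108°), giving zone 48; latitude is south of the equator, so 48S.
Zone 48 central meridian λ₀ = 6×48 − 183 = 105°; Δλ = +1.5797°.
Transverse Mercator on WGS84 with k₀ = 0.9996 gives E = 663572.416 m, N = 7615144.446 m.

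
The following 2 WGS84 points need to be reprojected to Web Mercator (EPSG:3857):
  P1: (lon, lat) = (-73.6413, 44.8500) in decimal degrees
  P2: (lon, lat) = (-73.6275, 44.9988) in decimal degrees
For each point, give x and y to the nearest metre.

P1: x -8197712 m, y 5597938 m; P2: x -8196176 m, y 5621333 m

Web Mercator: x = R·λ, y = R·ln tan(π/4+φ/2), R = 6378137 m.
P1 (44.8500°, -73.6413°) → (-8197712.017, 5597937.887) m.
P2 (44.9988°, -73.6275°) → (-8196175.808, 5621332.573) m.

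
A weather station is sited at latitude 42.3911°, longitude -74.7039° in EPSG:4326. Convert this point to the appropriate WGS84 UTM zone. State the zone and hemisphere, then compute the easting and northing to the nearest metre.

Longitude -74.7039° lies in the 6° band [-78°, -72°), giving zone 18; latitude is north of the equator, so 18N.
Zone 18 central meridian λ₀ = 6×18 − 183 = -75°; Δλ = +0.2961°.
Transverse Mercator on WGS84 with k₀ = 0.9996 gives E = 524371.576 m, N = 4693243.552 m.

Zone 18N: E 524372 m, N 4693244 m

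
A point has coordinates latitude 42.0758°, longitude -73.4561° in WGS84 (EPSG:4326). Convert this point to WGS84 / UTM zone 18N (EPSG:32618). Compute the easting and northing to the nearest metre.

E 627712 m, N 4659345 m

Zone 18 central meridian λ₀ = 6×18 − 183 = -75°; Δλ = +1.5439°.
Transverse Mercator on WGS84 with k₀ = 0.9996 gives E = 627711.874 m, N = 4659345.460 m.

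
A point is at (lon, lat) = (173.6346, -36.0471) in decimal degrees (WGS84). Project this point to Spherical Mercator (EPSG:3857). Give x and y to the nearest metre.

Web Mercator is spherical with R = a = 6378137 m.
x = R·λ = 6378137 × 3.030495465 = 19328915.256 m.
y = R·ln tan(π/4 + φ/2) = 6378137 × -0.675291891 = -4307104.196 m.

x 19328915 m, y -4307104 m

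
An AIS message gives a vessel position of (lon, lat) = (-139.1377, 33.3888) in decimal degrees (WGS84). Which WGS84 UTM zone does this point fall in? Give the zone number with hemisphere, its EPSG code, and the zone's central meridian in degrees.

Zone 7N (EPSG:32607), central meridian -141°

UTM zone = ⌊(λ + 180)/6⌋ + 1; -139.1377° ∈ [-144°, -138°) → zone 7.
Hemisphere: N (φ ≥ 0).
Central meridian λ₀ = 6×7 − 183 = -141°.
EPSG code: 32607.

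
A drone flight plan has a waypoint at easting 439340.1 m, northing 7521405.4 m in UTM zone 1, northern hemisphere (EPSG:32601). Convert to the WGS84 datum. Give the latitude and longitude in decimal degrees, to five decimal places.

Zone 1N: λ₀ = -177°, k₀ = 0.9996, false easting 500000 m.
Meridian distance M = (N − FN)/k₀ = 7524415.2 m.
Inverse transverse Mercator on WGS84 gives φ = 67.80120026°, λ = -178.43880041°.

lat 67.80120°, lon -178.43880°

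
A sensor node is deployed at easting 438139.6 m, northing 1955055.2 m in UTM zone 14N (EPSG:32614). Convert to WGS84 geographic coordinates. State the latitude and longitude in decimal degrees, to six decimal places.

Zone 14N: λ₀ = -99°, k₀ = 0.9996, false easting 500000 m.
Meridian distance M = (N − FN)/k₀ = 1955837.5 m.
Inverse transverse Mercator on WGS84 gives φ = 17.68159983°, λ = -99.58329986°.

lat 17.681600°, lon -99.583300°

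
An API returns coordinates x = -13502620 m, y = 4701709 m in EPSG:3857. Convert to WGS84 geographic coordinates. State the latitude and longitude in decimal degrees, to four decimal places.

lat 38.8605°, lon -121.2961°

R = 6378137 m. λ = x/R = -121.29609922°.
φ = 2·arctan(exp(y/R)) − 90° = 2·arctan(2.08999) − 90° = 38.86049967°.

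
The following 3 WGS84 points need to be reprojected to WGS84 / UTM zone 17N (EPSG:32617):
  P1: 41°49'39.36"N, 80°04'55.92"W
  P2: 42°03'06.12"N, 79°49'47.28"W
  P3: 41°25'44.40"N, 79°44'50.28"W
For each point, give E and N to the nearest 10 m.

UTM zone 17N: λ₀ = -81°, k₀ = 0.9996.
P1 (41.8276°, -80.0822°) → (576215.201, 4631042.249) m.
P2 (42.0517°, -79.8298°) → (596835.399, 4656178.841) m.
P3 (41.4290°, -79.7473°) → (604668.980, 4587139.101) m.

P1: E 576220 m, N 4631040 m; P2: E 596840 m, N 4656180 m; P3: E 604670 m, N 4587140 m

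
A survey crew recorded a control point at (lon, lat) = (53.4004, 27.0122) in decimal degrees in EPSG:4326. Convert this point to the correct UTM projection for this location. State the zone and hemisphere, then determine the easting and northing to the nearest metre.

Zone 39N: E 738172 m, N 2990053 m

Longitude 53.4004° lies in the 6° band [48°, 54°), giving zone 39; latitude is north of the equator, so 39N.
Zone 39 central meridian λ₀ = 6×39 − 183 = 51°; Δλ = +2.4004°.
Transverse Mercator on WGS84 with k₀ = 0.9996 gives E = 738171.650 m, N = 2990053.318 m.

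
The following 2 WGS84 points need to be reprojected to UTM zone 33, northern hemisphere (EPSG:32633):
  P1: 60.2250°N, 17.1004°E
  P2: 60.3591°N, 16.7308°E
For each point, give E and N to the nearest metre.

P1: E 616346 m, N 6678321 m; P2: E 595484 m, N 6692658 m

UTM zone 33N: λ₀ = 15°, k₀ = 0.9996.
P1 (60.2250°, 17.1004°) → (616345.806, 6678320.687) m.
P2 (60.3591°, 16.7308°) → (595484.446, 6692658.055) m.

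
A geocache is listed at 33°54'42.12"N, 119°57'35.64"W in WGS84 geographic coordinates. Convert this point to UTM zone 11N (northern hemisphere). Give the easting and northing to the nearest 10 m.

Zone 11 central meridian λ₀ = 6×11 − 183 = -117°; Δλ = -2.9599°.
Transverse Mercator on WGS84 with k₀ = 0.9996 gives E = 226330.844 m, N = 3756311.453 m.

E 226330 m, N 3756310 m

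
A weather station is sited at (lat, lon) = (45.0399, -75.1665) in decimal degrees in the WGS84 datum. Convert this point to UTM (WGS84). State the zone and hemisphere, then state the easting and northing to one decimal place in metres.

Longitude -75.1665° lies in the 6° band [-78°, -72°), giving zone 18; latitude is north of the equator, so 18N.
Zone 18 central meridian λ₀ = 6×18 − 183 = -75°; Δλ = -0.1665°.
Transverse Mercator on WGS84 with k₀ = 0.9996 gives E = 486886.364 m, N = 4987396.283 m.

Zone 18N: E 486886.4 m, N 4987396.3 m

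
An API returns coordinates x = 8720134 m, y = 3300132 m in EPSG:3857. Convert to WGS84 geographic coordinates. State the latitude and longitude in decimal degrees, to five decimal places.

R = 6378137 m. λ = x/R = 78.33429652°.
φ = 2·arctan(exp(y/R)) − 90° = 2·arctan(1.67768) − 90° = 28.40500279°.

lat 28.40500°, lon 78.33430°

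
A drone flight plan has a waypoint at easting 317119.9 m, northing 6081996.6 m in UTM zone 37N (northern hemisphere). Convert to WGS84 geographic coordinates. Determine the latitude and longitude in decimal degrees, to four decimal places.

Zone 37N: λ₀ = 39°, k₀ = 0.9996, false easting 500000 m.
Meridian distance M = (N − FN)/k₀ = 6084430.4 m.
Inverse transverse Mercator on WGS84 gives φ = 54.85160006°, λ = 36.15120069°.

lat 54.8516°, lon 36.1512°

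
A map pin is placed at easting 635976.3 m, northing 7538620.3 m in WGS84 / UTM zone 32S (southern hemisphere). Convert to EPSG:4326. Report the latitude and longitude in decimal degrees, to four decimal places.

lat -22.2526°, lon 10.3196°

Zone 32S: λ₀ = 9°, k₀ = 0.9996, false easting 500000 m, false northing 10000000 m.
Meridian distance M = (N − FN)/k₀ = -2462364.6 m.
Inverse transverse Mercator on WGS84 gives φ = -22.25259985°, λ = 10.31959984°.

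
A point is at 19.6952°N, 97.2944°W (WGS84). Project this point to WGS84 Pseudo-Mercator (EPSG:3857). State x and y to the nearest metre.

x -10830763 m, y 2236958 m

Web Mercator is spherical with R = a = 6378137 m.
x = R·λ = 6378137 × -1.698107624 = -10830763.065 m.
y = R·ln tan(π/4 + φ/2) = 6378137 × 0.350722778 = 2236957.924 m.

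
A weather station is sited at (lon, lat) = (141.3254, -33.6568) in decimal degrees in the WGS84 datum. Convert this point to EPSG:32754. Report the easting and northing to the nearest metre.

Zone 54 central meridian λ₀ = 6×54 − 183 = 141°; Δλ = +0.3254°.
Transverse Mercator on WGS84 with k₀ = 0.9996 gives E = 530170.358 m, N = 6275848.814 m.

E 530170 m, N 6275849 m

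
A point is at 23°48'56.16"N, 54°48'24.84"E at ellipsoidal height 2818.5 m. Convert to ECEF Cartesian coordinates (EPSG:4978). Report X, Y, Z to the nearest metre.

WGS84: a = 6378137 m, e² = 0.006694380; N(φ) = a/√(1−e²sin²φ) = 6381620.778 m.
X = (N+h)·cosφ·cosλ = 3366252.653 m; Y = (N+h)·cosφ·sinλ = 4773187.588 m; Z = (N(1−e²)+h)·sinφ = 2560750.321 m.

X 3366253 m, Y 4773188 m, Z 2560750 m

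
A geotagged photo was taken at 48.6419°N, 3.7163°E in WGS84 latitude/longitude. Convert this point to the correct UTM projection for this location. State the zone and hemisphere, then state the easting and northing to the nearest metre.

Zone 31N: E 552766 m, N 5387896 m

Longitude 3.7163° lies in the 6° band [0°, 6°), giving zone 31; latitude is north of the equator, so 31N.
Zone 31 central meridian λ₀ = 6×31 − 183 = 3°; Δλ = +0.7163°.
Transverse Mercator on WGS84 with k₀ = 0.9996 gives E = 552766.383 m, N = 5387896.326 m.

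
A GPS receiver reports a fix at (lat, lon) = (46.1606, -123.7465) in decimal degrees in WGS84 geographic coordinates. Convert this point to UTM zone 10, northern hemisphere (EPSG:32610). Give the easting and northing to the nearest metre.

E 442364 m, N 5112162 m

Zone 10 central meridian λ₀ = 6×10 − 183 = -123°; Δλ = -0.7465°.
Transverse Mercator on WGS84 with k₀ = 0.9996 gives E = 442364.305 m, N = 5112162.329 m.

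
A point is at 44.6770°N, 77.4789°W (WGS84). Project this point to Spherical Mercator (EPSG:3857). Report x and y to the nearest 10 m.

Web Mercator is spherical with R = a = 6378137 m.
x = R·λ = 6378137 × -1.352261906 = -8624911.695 m.
y = R·ln tan(π/4 + φ/2) = 6378137 × 0.873423427 = 5570814.273 m.

x -8624910 m, y 5570810 m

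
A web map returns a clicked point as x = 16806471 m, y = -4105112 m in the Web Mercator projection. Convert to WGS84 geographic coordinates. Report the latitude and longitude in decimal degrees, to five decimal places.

lat -34.56640°, lon 150.97510°

R = 6378137 m. λ = x/R = 150.97509771°.
φ = 2·arctan(exp(y/R)) − 90° = 2·arctan(0.52539) − 90° = -34.56640260°.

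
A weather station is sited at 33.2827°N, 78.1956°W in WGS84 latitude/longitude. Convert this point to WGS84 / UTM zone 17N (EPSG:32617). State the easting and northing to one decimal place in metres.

E 761178.5 m, N 3686137.1 m

Zone 17 central meridian λ₀ = 6×17 − 183 = -81°; Δλ = +2.8044°.
Transverse Mercator on WGS84 with k₀ = 0.9996 gives E = 761178.506 m, N = 3686137.144 m.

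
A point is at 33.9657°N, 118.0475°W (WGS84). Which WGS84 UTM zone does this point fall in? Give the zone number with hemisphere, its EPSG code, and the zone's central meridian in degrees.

UTM zone = ⌊(λ + 180)/6⌋ + 1; -118.0475° ∈ [-120°, -114°) → zone 11.
Hemisphere: N (φ ≥ 0).
Central meridian λ₀ = 6×11 − 183 = -117°.
EPSG code: 32611.

Zone 11N (EPSG:32611), central meridian -117°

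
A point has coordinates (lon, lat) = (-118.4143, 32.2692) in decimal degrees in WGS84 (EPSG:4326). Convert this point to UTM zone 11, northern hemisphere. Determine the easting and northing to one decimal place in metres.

Zone 11 central meridian λ₀ = 6×11 − 183 = -117°; Δλ = -1.4143°.
Transverse Mercator on WGS84 with k₀ = 0.9996 gives E = 366797.729 m, N = 3571152.952 m.

E 366797.7 m, N 3571153.0 m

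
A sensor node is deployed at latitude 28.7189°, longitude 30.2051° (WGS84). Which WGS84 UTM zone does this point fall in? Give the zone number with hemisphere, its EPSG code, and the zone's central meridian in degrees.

UTM zone = ⌊(λ + 180)/6⌋ + 1; 30.2051° ∈ [30°, 36°) → zone 36.
Hemisphere: N (φ ≥ 0).
Central meridian λ₀ = 6×36 − 183 = 33°.
EPSG code: 32636.

Zone 36N (EPSG:32636), central meridian 33°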